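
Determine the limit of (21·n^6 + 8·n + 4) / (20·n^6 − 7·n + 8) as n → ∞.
lim = 21/20

For large n the leading n^6 terms dominate both numerator and denominator. Dividing top and bottom by n^6, every other term tends to 0, leaving 21/20.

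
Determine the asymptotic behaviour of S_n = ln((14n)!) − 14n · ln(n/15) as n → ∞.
S_n ~ 14n · (ln 210 − 1) + O(ln n)

Stirling: ln((14n)!) = 14n ln(14n) − 14n + O(ln n).
  S_n = 14n ln(14n) − 14n − 14n ln(n/15) + O(ln n)
      = 14n ln(14n) − 14n ln n + 14n ln 15 − 14n + O(ln n)
      = 14n ln 14 + 14n ln 15 − 14n + O(ln n)
      = 14n (ln 210 − 1) + O(ln n).
Numerically ln(210) − 1 ≈ 4.3471.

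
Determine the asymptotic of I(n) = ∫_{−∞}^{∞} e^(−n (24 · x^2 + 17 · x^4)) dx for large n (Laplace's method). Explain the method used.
I(n) ~ sqrt(π/(24n))

φ(x) = 24 · x^2 + 17 · x^4 has its unique global minimum at x* = 0 (since φ'(x) = 48x + 68x^3 = 0 only at x = 0 for real x with both coefficients positive, and φ → ∞ as |x| → ∞). At x* = 0, φ(0) = 0 and φ''(0) = 48. Laplace's method then gives
  I(n) ~ sqrt(2π / (n · φ''(0))) · e^(−n φ(0)) = sqrt(2π / (48n)) = sqrt(π/(24n)).
The 17 · x^4 term contributes only at subleading order (an O(1/n) relative correction).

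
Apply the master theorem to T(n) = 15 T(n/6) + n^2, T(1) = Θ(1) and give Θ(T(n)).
T(n) = Θ(n^2)

log_6 15 ≈ 1.511. f(n) = n^2 dominates n^(log_6 15) since 2 > 1.511, and the regularity condition a·f(n/b) = 15·(n/6)^2 = (15/36)·n^2 ≤ c·f(n) holds with c = 15/36 ≈ 0.417 < 1. So this is Case 3: T(n) = Θ(f(n)) = Θ(n^2).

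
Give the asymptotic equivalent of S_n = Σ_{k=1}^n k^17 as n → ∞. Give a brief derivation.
S_n ~ n^18 / 18

By integral comparison (Euler-Maclaurin), Σ_{k=1}^n k^17 = ∫_0^n x^17 dx + O(n^17) = n^18/18 + O(n^17). (Equivalently, Faulhaber's formula gives the same leading term.)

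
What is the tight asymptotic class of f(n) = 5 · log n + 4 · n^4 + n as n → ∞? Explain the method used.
f(n) ∈ Θ(n^4)

Compare the terms by growth order. For large n, n^a · (log n)^b dominates n^a' · (log n)^b' iff a > a', or (a = a' and b > b'). Ranking the 3 terms shows the dominant one is 4 · n^4. Hence f(n) ∈ Θ(n^4).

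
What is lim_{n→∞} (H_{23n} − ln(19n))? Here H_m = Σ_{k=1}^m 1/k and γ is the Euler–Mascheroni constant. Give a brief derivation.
lim = ln(23/19) + γ

By Euler-Maclaurin, H_m = ln m + γ + O(1/m). So
  H_{23n} − ln(19n) = ln(23n) + γ − ln(19n) + O(1/n)
                       = ln(23/19) + γ + O(1/n).
Hence the limit is ln(23/19) + γ.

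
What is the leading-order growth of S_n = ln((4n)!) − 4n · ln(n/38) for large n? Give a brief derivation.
S_n ~ 4n · (ln 152 − 1) + O(ln n)

Stirling: ln((4n)!) = 4n ln(4n) − 4n + O(ln n).
  S_n = 4n ln(4n) − 4n − 4n ln(n/38) + O(ln n)
      = 4n ln(4n) − 4n ln n + 4n ln 38 − 4n + O(ln n)
      = 4n ln 4 + 4n ln 38 − 4n + O(ln n)
      = 4n (ln 152 − 1) + O(ln n).
Numerically ln(152) − 1 ≈ 4.0239.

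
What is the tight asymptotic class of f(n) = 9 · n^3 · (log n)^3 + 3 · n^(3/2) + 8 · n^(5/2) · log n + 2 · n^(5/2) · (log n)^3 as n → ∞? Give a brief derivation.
f(n) ∈ Θ(n^3 · (log n)^3)

Compare the terms by growth order. For large n, n^a · (log n)^b dominates n^a' · (log n)^b' iff a > a', or (a = a' and b > b'). Ranking the 4 terms shows the dominant one is 9 · n^3 · (log n)^3. Hence f(n) ∈ Θ(n^3 · (log n)^3).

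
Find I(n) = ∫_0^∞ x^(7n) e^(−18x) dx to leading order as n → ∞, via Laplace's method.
I(n) ~ (sqrt(2π·7n) / 18) · (7n/(18e))^(7n)

Write the integrand as exp(7n ln x − 18x) and set f(x) = 7n ln x − 18x. Then f'(x) = 7n/x − 18 = 0 at x* = 7n/18, and f''(x*) = −7n/x*^2 = −18^2/(7n). Laplace's method (interior maximum) gives
  I(n) ~ e^(f(x*)) · sqrt(2π / |f''(x*)|)
        = exp(7n ln(7n/18) − 7n) · sqrt(2π · 7n / 18^2)
        = (7n/18)^(7n) e^(−7n) · sqrt(2π·7n) / 18
        = (sqrt(2π·7n) / 18) · (7n/(18e))^(7n).
This matches Γ(7n+1)/18^(7n+1) with Stirling applied to Γ.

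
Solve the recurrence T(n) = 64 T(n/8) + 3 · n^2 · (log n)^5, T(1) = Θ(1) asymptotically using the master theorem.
T(n) = Θ(n^2 · (log n)^6)

Here log_8 64 = 2 and f(n) = 3 · n^2 · (log n)^5 = Θ(n^(log_8 64) · (log n)^5). This is the extended Case 2 of the master theorem (f matches the critical exponent up to log factors), giving T(n) = Θ(n^(log_8 64) · (log n)^(5+1)) = Θ(n^2 · (log n)^6).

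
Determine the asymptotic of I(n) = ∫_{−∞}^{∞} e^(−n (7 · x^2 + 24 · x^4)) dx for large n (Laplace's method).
I(n) ~ sqrt(π/(7n))

φ(x) = 7 · x^2 + 24 · x^4 has its unique global minimum at x* = 0 (since φ'(x) = 14x + 96x^3 = 0 only at x = 0 for real x with both coefficients positive, and φ → ∞ as |x| → ∞). At x* = 0, φ(0) = 0 and φ''(0) = 14. Laplace's method then gives
  I(n) ~ sqrt(2π / (n · φ''(0))) · e^(−n φ(0)) = sqrt(2π / (14n)) = sqrt(π/(7n)).
The 24 · x^4 term contributes only at subleading order (an O(1/n) relative correction).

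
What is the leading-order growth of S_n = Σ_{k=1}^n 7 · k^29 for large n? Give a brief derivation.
S_n ~ 7 · n^30 / 30

By integral comparison (Euler-Maclaurin), Σ_{k=1}^n 7 · k^29 = 7 · ∫_0^n x^29 dx + O(n^29) = 7 · n^30/30 + O(n^29). (Equivalently, Faulhaber's formula gives the same leading term.)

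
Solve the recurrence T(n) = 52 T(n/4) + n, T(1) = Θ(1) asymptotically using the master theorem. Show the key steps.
T(n) = Θ(n^(log_4 52))

Master theorem: compare f(n) = n to n^(log_4 52) where log_4 52 ≈ 2.850. Since 1 < log_4 52, we have f(n) = O(n^(log_4 52 − ε)) for some ε > 0 — Case 1. Hence T(n) = Θ(n^(log_4 52)).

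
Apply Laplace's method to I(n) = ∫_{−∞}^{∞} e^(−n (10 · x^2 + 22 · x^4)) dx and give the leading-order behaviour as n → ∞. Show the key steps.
I(n) ~ sqrt(π/(10n))

φ(x) = 10 · x^2 + 22 · x^4 has its unique global minimum at x* = 0 (since φ'(x) = 20x + 88x^3 = 0 only at x = 0 for real x with both coefficients positive, and φ → ∞ as |x| → ∞). At x* = 0, φ(0) = 0 and φ''(0) = 20. Laplace's method then gives
  I(n) ~ sqrt(2π / (n · φ''(0))) · e^(−n φ(0)) = sqrt(2π / (20n)) = sqrt(π/(10n)).
The 22 · x^4 term contributes only at subleading order (an O(1/n) relative correction).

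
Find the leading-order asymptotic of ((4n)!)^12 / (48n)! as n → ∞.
((4n)!)^12/(48n)! ~ ((2π·4n)^(11/2) / sqrt(12)) · 12^(−12·4n)  →  0

Write N = 4n. Stirling: N! ~ sqrt(2π N)(N/e)^N and (12N)! ~ sqrt(2π·12N)·(12N/e)^(12N).
  (N!)^12/(12N)! ~ (2π N)^(12/2) (N/e)^(12N) / [sqrt(2π·12N) (12N/e)^(12N)]
     = (2π N)^(12/2) / sqrt(2π·12N) · (N/(12N))^(12N)
     = (2π N)^((12−1)/2) / sqrt(12) · 12^(−12N).
Since 12^12 > 1, the factor 12^(−12N) decays exponentially, so the ratio → 0. Substituting N = 4n gives the stated form.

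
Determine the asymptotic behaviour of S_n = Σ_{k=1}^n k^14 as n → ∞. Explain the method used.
S_n ~ n^15 / 15

By integral comparison (Euler-Maclaurin), Σ_{k=1}^n k^14 = ∫_0^n x^14 dx + O(n^14) = n^15/15 + O(n^14). (Equivalently, Faulhaber's formula gives the same leading term.)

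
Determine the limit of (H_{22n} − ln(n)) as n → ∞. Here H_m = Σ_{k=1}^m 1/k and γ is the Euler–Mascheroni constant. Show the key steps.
lim = ln 22 + γ

By Euler-Maclaurin, H_m = ln m + γ + O(1/m). So
  H_{22n} − ln(n) = ln(22n) + γ − ln(n) + O(1/n)
                       = ln(22/1) + γ + O(1/n).
Hence the limit is ln(22/1) + γ.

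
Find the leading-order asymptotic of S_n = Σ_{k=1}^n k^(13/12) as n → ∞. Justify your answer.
S_n ~ (12/25) · n^(25/12)

Integral comparison: Σ_{k=1}^n k^(13/12) = ∫_0^n x^(13/12) dx + O(n^(13/12)). The integral is n^(1 + 13/12) / (1 + 13/12) = n^((13+12)/12) / ((13+12)/12) = (12/25) · n^(25/12).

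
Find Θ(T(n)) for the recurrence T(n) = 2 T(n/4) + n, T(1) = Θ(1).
T(n) = Θ(n)

log_4 2 ≈ 0.500. f(n) = n dominates n^(log_4 2) since 1 > 0.500, and the regularity condition a·f(n/b) = 2·(n/4)^1 = (2/4)·n ≤ c·f(n) holds with c = 2/4 ≈ 0.5 < 1. So this is Case 3: T(n) = Θ(f(n)) = Θ(n).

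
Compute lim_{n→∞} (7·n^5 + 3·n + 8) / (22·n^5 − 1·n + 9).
lim = 7/22

For large n the leading n^5 terms dominate both numerator and denominator. Dividing top and bottom by n^5, every other term tends to 0, leaving 7/22.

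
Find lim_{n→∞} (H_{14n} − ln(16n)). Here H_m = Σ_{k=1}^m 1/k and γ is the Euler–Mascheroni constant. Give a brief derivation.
lim = ln(7/8) + γ

By Euler-Maclaurin, H_m = ln m + γ + O(1/m). So
  H_{14n} − ln(16n) = ln(14n) + γ − ln(16n) + O(1/n)
                       = ln(14/16) + γ + O(1/n).
Hence the limit is ln(14/16) + γ (= ln(7/8)).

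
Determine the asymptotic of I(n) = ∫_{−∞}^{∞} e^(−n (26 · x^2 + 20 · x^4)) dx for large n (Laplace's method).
I(n) ~ sqrt(π/(26n))

φ(x) = 26 · x^2 + 20 · x^4 has its unique global minimum at x* = 0 (since φ'(x) = 52x + 80x^3 = 0 only at x = 0 for real x with both coefficients positive, and φ → ∞ as |x| → ∞). At x* = 0, φ(0) = 0 and φ''(0) = 52. Laplace's method then gives
  I(n) ~ sqrt(2π / (n · φ''(0))) · e^(−n φ(0)) = sqrt(2π / (52n)) = sqrt(π/(26n)).
The 20 · x^4 term contributes only at subleading order (an O(1/n) relative correction).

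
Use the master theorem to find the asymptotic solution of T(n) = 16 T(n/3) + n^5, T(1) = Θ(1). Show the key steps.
T(n) = Θ(n^5)

log_3 16 ≈ 2.524. f(n) = n^5 dominates n^(log_3 16) since 5 > 2.524, and the regularity condition a·f(n/b) = 16·(n/3)^5 = (16/243)·n^5 ≤ c·f(n) holds with c = 16/243 ≈ 0.0658 < 1. So this is Case 3: T(n) = Θ(f(n)) = Θ(n^5).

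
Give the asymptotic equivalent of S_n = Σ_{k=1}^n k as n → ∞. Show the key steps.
S_n ~ n^2 / 2

By integral comparison (Euler-Maclaurin), Σ_{k=1}^n k = ∫_0^n x^1 dx + O(n) = n^2/2 + O(n). (Equivalently, Faulhaber's formula gives the same leading term.)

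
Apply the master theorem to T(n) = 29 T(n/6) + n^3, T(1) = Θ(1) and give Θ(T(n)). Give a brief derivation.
T(n) = Θ(n^3)

log_6 29 ≈ 1.879. f(n) = n^3 dominates n^(log_6 29) since 3 > 1.879, and the regularity condition a·f(n/b) = 29·(n/6)^3 = (29/216)·n^3 ≤ c·f(n) holds with c = 29/216 ≈ 0.134 < 1. So this is Case 3: T(n) = Θ(f(n)) = Θ(n^3).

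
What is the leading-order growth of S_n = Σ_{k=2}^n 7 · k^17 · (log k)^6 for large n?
S_n ~ 7 · n^18 · (log n)^6 / 18

By integral comparison, S_n = ∫_1^n 7 · x^17 · (log x)^6 dx + O(n^17 · (log n)^6). For the integral, the leading term of ∫_1^n x^17 (log x)^6 dx is n^18/18 · (log n)^6 (by repeated integration by parts; each step lowers the log-exponent and produces a relatively O(1/log n) correction). Hence S_n ~ 7 · n^18 · (log n)^6 / 18.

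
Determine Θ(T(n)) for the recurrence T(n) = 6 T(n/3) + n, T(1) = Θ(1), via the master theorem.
T(n) = Θ(n^(log_3 6))

Master theorem: compare f(n) = n to n^(log_3 6) where log_3 6 ≈ 1.631. Since 1 < log_3 6, we have f(n) = O(n^(log_3 6 − ε)) for some ε > 0 — Case 1. Hence T(n) = Θ(n^(log_3 6)).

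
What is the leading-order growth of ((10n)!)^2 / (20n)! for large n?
((10n)!)^2/(20n)! ~ ((2π·10n)^(1/2) / sqrt(2)) · 2^(−2·10n)  →  0

Write N = 10n. Stirling: N! ~ sqrt(2π N)(N/e)^N and (2N)! ~ sqrt(2π·2N)·(2N/e)^(2N).
  (N!)^2/(2N)! ~ (2π N)^(2/2) (N/e)^(2N) / [sqrt(2π·2N) (2N/e)^(2N)]
     = (2π N)^(2/2) / sqrt(2π·2N) · (N/(2N))^(2N)
     = (2π N)^((2−1)/2) / sqrt(2) · 2^(−2N).
Since 2^2 > 1, the factor 2^(−2N) decays exponentially, so the ratio → 0. Substituting N = 10n gives the stated form.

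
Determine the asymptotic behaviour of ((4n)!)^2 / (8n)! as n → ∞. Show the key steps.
((4n)!)^2/(8n)! ~ ((2π·4n)^(1/2) / sqrt(2)) · 2^(−2·4n)  →  0

Write N = 4n. Stirling: N! ~ sqrt(2π N)(N/e)^N and (2N)! ~ sqrt(2π·2N)·(2N/e)^(2N).
  (N!)^2/(2N)! ~ (2π N)^(2/2) (N/e)^(2N) / [sqrt(2π·2N) (2N/e)^(2N)]
     = (2π N)^(2/2) / sqrt(2π·2N) · (N/(2N))^(2N)
     = (2π N)^((2−1)/2) / sqrt(2) · 2^(−2N).
Since 2^2 > 1, the factor 2^(−2N) decays exponentially, so the ratio → 0. Substituting N = 4n gives the stated form.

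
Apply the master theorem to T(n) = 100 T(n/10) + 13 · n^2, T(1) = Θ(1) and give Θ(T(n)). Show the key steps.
T(n) = Θ(n^2 log n)

log_10 100 = 2, and f(n) = 13 · n^2 = Θ(n^(log_10 100)). This is Case 2 of the master theorem: T(n) = Θ(f(n) · log n) = Θ(n^2 log n).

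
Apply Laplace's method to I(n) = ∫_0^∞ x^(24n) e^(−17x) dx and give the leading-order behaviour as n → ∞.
I(n) ~ (sqrt(2π·24n) / 17) · (24n/(17e))^(24n)

Write the integrand as exp(24n ln x − 17x) and set f(x) = 24n ln x − 17x. Then f'(x) = 24n/x − 17 = 0 at x* = 24n/17, and f''(x*) = −24n/x*^2 = −17^2/(24n). Laplace's method (interior maximum) gives
  I(n) ~ e^(f(x*)) · sqrt(2π / |f''(x*)|)
        = exp(24n ln(24n/17) − 24n) · sqrt(2π · 24n / 17^2)
        = (24n/17)^(24n) e^(−24n) · sqrt(2π·24n) / 17
        = (sqrt(2π·24n) / 17) · (24n/(17e))^(24n).
This matches Γ(24n+1)/17^(24n+1) with Stirling applied to Γ.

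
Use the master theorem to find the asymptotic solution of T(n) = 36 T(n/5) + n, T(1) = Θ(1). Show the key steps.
T(n) = Θ(n^(log_5 36))

Master theorem: compare f(n) = n to n^(log_5 36) where log_5 36 ≈ 2.227. Since 1 < log_5 36, we have f(n) = O(n^(log_5 36 − ε)) for some ε > 0 — Case 1. Hence T(n) = Θ(n^(log_5 36)).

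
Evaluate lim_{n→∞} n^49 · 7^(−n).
lim = 0

Exponentials with base > 1 dominate every fixed polynomial: for any fixed c, n^c / 7^n → 0 as n → ∞ (e.g. by the ratio test, or by writing 7^n = e^(n ln 7) and noting e^(n ln 7) / n^c → ∞). Hence n^49 · 7^(−n) = n^49 / 7^n → 0.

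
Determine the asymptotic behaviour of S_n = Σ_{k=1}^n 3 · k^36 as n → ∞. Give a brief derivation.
S_n ~ 3 · n^37 / 37

By integral comparison (Euler-Maclaurin), Σ_{k=1}^n 3 · k^36 = 3 · ∫_0^n x^36 dx + O(n^36) = 3 · n^37/37 + O(n^36). (Equivalently, Faulhaber's formula gives the same leading term.)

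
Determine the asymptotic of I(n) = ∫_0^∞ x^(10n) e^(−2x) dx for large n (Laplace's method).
I(n) ~ (sqrt(2π·10n) / 2) · (10n/(2e))^(10n)

Write the integrand as exp(10n ln x − 2x) and set f(x) = 10n ln x − 2x. Then f'(x) = 10n/x − 2 = 0 at x* = 10n/2, and f''(x*) = −10n/x*^2 = −2^2/(10n). Laplace's method (interior maximum) gives
  I(n) ~ e^(f(x*)) · sqrt(2π / |f''(x*)|)
        = exp(10n ln(10n/2) − 10n) · sqrt(2π · 10n / 2^2)
        = (10n/2)^(10n) e^(−10n) · sqrt(2π·10n) / 2
        = (sqrt(2π·10n) / 2) · (10n/(2e))^(10n).
This matches Γ(10n+1)/2^(10n+1) with Stirling applied to Γ.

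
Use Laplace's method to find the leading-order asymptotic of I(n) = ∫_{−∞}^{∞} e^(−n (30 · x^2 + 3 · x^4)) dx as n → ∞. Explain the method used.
I(n) ~ sqrt(π/(30n))

φ(x) = 30 · x^2 + 3 · x^4 has its unique global minimum at x* = 0 (since φ'(x) = 60x + 12x^3 = 0 only at x = 0 for real x with both coefficients positive, and φ → ∞ as |x| → ∞). At x* = 0, φ(0) = 0 and φ''(0) = 60. Laplace's method then gives
  I(n) ~ sqrt(2π / (n · φ''(0))) · e^(−n φ(0)) = sqrt(2π / (60n)) = sqrt(π/(30n)).
The 3 · x^4 term contributes only at subleading order (an O(1/n) relative correction).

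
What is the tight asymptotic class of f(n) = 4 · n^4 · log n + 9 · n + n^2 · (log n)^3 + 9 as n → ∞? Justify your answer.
f(n) ∈ Θ(n^4 · log n)

Compare the terms by growth order. For large n, n^a · (log n)^b dominates n^a' · (log n)^b' iff a > a', or (a = a' and b > b'). Ranking the 4 terms shows the dominant one is 4 · n^4 · log n. Hence f(n) ∈ Θ(n^4 · log n).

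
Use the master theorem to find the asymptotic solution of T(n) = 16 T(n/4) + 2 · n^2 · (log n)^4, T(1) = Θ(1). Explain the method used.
T(n) = Θ(n^2 · (log n)^5)

Here log_4 16 = 2 and f(n) = 2 · n^2 · (log n)^4 = Θ(n^(log_4 16) · (log n)^4). This is the extended Case 2 of the master theorem (f matches the critical exponent up to log factors), giving T(n) = Θ(n^(log_4 16) · (log n)^(4+1)) = Θ(n^2 · (log n)^5).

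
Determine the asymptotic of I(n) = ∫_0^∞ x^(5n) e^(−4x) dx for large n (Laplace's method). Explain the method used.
I(n) ~ (sqrt(2π·5n) / 4) · (5n/(4e))^(5n)

Write the integrand as exp(5n ln x − 4x) and set f(x) = 5n ln x − 4x. Then f'(x) = 5n/x − 4 = 0 at x* = 5n/4, and f''(x*) = −5n/x*^2 = −4^2/(5n). Laplace's method (interior maximum) gives
  I(n) ~ e^(f(x*)) · sqrt(2π / |f''(x*)|)
        = exp(5n ln(5n/4) − 5n) · sqrt(2π · 5n / 4^2)
        = (5n/4)^(5n) e^(−5n) · sqrt(2π·5n) / 4
        = (sqrt(2π·5n) / 4) · (5n/(4e))^(5n).
This matches Γ(5n+1)/4^(5n+1) with Stirling applied to Γ.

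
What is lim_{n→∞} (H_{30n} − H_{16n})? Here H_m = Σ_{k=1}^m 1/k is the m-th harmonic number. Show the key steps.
lim = ln(30/16) = ln(15/8)

Euler-Maclaurin gives H_m = ln m + γ + 1/(2m) + O(1/m^2). The γ and O(1/m) terms cancel in the difference:
  H_{30n} − H_{16n} = ln(30n) − ln(16n) + O(1/n) = ln(30/16) + O(1/n).
Hence the limit is ln(30/16) = ln(15/8).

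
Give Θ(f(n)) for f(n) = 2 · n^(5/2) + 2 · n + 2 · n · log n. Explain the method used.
f(n) ∈ Θ(n^(5/2))

Compare the terms by growth order. For large n, n^a · (log n)^b dominates n^a' · (log n)^b' iff a > a', or (a = a' and b > b'). Ranking the 3 terms shows the dominant one is 2 · n^(5/2). Hence f(n) ∈ Θ(n^(5/2)).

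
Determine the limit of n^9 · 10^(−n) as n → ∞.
lim = 0

Exponentials with base > 1 dominate every fixed polynomial: for any fixed c, n^c / 10^n → 0 as n → ∞ (e.g. by the ratio test, or by writing 10^n = e^(n ln 10) and noting e^(n ln 10) / n^c → ∞). Hence n^9 · 10^(−n) = n^9 / 10^n → 0.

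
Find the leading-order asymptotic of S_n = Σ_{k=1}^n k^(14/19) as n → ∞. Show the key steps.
S_n ~ (19/33) · n^(33/19)

Integral comparison: Σ_{k=1}^n k^(14/19) = ∫_0^n x^(14/19) dx + O(n^(14/19)). The integral is n^(1 + 14/19) / (1 + 14/19) = n^((14+19)/19) / ((14+19)/19) = (19/33) · n^(33/19).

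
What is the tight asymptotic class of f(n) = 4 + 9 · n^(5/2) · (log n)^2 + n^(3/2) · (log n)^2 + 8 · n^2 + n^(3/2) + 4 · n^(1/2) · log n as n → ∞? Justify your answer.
f(n) ∈ Θ(n^(5/2) · (log n)^2)

Compare the terms by growth order. For large n, n^a · (log n)^b dominates n^a' · (log n)^b' iff a > a', or (a = a' and b > b'). Ranking the 6 terms shows the dominant one is 9 · n^(5/2) · (log n)^2. Hence f(n) ∈ Θ(n^(5/2) · (log n)^2).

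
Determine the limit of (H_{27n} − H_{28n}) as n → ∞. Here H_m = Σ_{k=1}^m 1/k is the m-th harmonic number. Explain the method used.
lim = ln(27/28)

Euler-Maclaurin gives H_m = ln m + γ + 1/(2m) + O(1/m^2). The γ and O(1/m) terms cancel in the difference:
  H_{27n} − H_{28n} = ln(27n) − ln(28n) + O(1/n) = ln(27/28) + O(1/n).
Hence the limit is ln(27/28).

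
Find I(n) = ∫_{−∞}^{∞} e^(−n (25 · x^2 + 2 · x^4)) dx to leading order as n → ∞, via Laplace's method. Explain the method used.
I(n) ~ sqrt(π/(25n))

φ(x) = 25 · x^2 + 2 · x^4 has its unique global minimum at x* = 0 (since φ'(x) = 50x + 8x^3 = 0 only at x = 0 for real x with both coefficients positive, and φ → ∞ as |x| → ∞). At x* = 0, φ(0) = 0 and φ''(0) = 50. Laplace's method then gives
  I(n) ~ sqrt(2π / (n · φ''(0))) · e^(−n φ(0)) = sqrt(2π / (50n)) = sqrt(π/(25n)).
The 2 · x^4 term contributes only at subleading order (an O(1/n) relative correction).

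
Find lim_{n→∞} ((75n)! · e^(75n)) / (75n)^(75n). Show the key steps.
lim = ∞

Stirling: (75n)! ~ sqrt(2π·75n) · (75n/e)^(75n). Hence
  (75n)! · e^(75n) / (75n)^(75n) ~ sqrt(2π·75n) = sqrt(2π·75) · sqrt(n) → ∞.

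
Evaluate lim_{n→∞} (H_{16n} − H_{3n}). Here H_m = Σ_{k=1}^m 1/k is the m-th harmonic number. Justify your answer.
lim = ln(16/3)

Euler-Maclaurin gives H_m = ln m + γ + 1/(2m) + O(1/m^2). The γ and O(1/m) terms cancel in the difference:
  H_{16n} − H_{3n} = ln(16n) − ln(3n) + O(1/n) = ln(16/3) + O(1/n).
Hence the limit is ln(16/3).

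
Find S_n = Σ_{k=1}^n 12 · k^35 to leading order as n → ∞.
S_n ~ n^36 / 3

By integral comparison (Euler-Maclaurin), Σ_{k=1}^n 12 · k^35 = 12 · ∫_0^n x^35 dx + O(n^35) = 12 · n^36/36 = n^36 / 3 + O(n^35). (Equivalently, Faulhaber's formula gives the same leading term.)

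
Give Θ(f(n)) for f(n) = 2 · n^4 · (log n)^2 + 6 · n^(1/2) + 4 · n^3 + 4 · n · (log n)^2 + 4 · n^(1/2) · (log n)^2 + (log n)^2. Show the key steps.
f(n) ∈ Θ(n^4 · (log n)^2)

Compare the terms by growth order. For large n, n^a · (log n)^b dominates n^a' · (log n)^b' iff a > a', or (a = a' and b > b'). Ranking the 6 terms shows the dominant one is 2 · n^4 · (log n)^2. Hence f(n) ∈ Θ(n^4 · (log n)^2).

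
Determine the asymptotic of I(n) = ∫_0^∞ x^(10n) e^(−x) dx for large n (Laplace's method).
I(n) ~ sqrt(2π·10n) · (10n/e)^(10n)

Write the integrand as exp(10n ln x − x) and set f(x) = 10n ln x − x. Then f'(x) = 10n/x − 1 = 0 at x* = 10n, and f''(x*) = −10n/x*^2 = −1/(10n). Laplace's method (interior maximum) gives
  I(n) ~ e^(f(x*)) · sqrt(2π / |f''(x*)|)
        = exp(10n ln(10n) − 10n) · sqrt(2π · 10n)
        = (10n)^(10n) e^(−10n) · sqrt(2π·10n)
        = sqrt(2π·10n) · (10n/e)^(10n).
This matches Γ(10n+1) with Stirling applied to Γ.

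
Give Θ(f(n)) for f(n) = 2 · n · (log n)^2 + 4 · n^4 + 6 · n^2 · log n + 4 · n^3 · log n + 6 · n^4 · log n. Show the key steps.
f(n) ∈ Θ(n^4 · log n)

Compare the terms by growth order. For large n, n^a · (log n)^b dominates n^a' · (log n)^b' iff a > a', or (a = a' and b > b'). Ranking the 5 terms shows the dominant one is 6 · n^4 · log n. Hence f(n) ∈ Θ(n^4 · log n).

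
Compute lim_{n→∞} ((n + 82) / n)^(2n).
lim = e^164

Rewrite as (1 + 82/n)^(2n). By the standard limit (1 + x/n)^n → e^x, we have (1 + 82/n)^n → e^82, and raising to the 2nd power gives e^164.
More precisely, ln[(1 + 82/n)^(2n)] = 2n · ln(1 + 82/n) = 2n · (82/n + O(1/n^2)) = 164 + O(1/n) → 164.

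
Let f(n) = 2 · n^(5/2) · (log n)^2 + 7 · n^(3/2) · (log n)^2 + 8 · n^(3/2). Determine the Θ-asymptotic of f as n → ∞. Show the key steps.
f(n) ∈ Θ(n^(5/2) · (log n)^2)

Compare the terms by growth order. For large n, n^a · (log n)^b dominates n^a' · (log n)^b' iff a > a', or (a = a' and b > b'). Ranking the 3 terms shows the dominant one is 2 · n^(5/2) · (log n)^2. Hence f(n) ∈ Θ(n^(5/2) · (log n)^2).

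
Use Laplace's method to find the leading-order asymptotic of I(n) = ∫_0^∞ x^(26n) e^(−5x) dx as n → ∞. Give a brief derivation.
I(n) ~ (sqrt(2π·26n) / 5) · (26n/(5e))^(26n)

Write the integrand as exp(26n ln x − 5x) and set f(x) = 26n ln x − 5x. Then f'(x) = 26n/x − 5 = 0 at x* = 26n/5, and f''(x*) = −26n/x*^2 = −5^2/(26n). Laplace's method (interior maximum) gives
  I(n) ~ e^(f(x*)) · sqrt(2π / |f''(x*)|)
        = exp(26n ln(26n/5) − 26n) · sqrt(2π · 26n / 5^2)
        = (26n/5)^(26n) e^(−26n) · sqrt(2π·26n) / 5
        = (sqrt(2π·26n) / 5) · (26n/(5e))^(26n).
This matches Γ(26n+1)/5^(26n+1) with Stirling applied to Γ.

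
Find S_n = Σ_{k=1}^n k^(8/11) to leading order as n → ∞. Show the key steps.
S_n ~ (11/19) · n^(19/11)

Integral comparison: Σ_{k=1}^n k^(8/11) = ∫_0^n x^(8/11) dx + O(n^(8/11)). The integral is n^(1 + 8/11) / (1 + 8/11) = n^((8+11)/11) / ((8+11)/11) = (11/19) · n^(19/11).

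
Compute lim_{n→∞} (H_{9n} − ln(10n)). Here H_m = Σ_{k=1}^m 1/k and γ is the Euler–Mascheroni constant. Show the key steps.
lim = ln(9/10) + γ

By Euler-Maclaurin, H_m = ln m + γ + O(1/m). So
  H_{9n} − ln(10n) = ln(9n) + γ − ln(10n) + O(1/n)
                       = ln(9/10) + γ + O(1/n).
Hence the limit is ln(9/10) + γ.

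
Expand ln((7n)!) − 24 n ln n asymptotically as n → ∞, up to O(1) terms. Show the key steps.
ln((7n)!) − 24 n ln n = −17 n ln n + 7(ln 7 − 1) n + (1/2) ln(2π·7n) + O(1/n)

Stirling: ln((7n)!) = 7n ln(7n) − 7n + (1/2) ln(2π·7n) + O(1/n).
Expand 7n ln(7n) = 7n (ln n + ln 7) = 7n ln n + 7n ln 7.
Subtract 24n ln n: leading term is (7 − 24) n ln n = −17 n ln n. The next term is 7n ln 7 − 7n = 7(ln 7 − 1) n. Then the (1/2) ln(2π·7n) correction.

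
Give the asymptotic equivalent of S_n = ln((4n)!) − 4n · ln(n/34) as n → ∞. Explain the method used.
S_n ~ 4n · (ln 136 − 1) + O(ln n)

Stirling: ln((4n)!) = 4n ln(4n) − 4n + O(ln n).
  S_n = 4n ln(4n) − 4n − 4n ln(n/34) + O(ln n)
      = 4n ln(4n) − 4n ln n + 4n ln 34 − 4n + O(ln n)
      = 4n ln 4 + 4n ln 34 − 4n + O(ln n)
      = 4n (ln 136 − 1) + O(ln n).
Numerically ln(136) − 1 ≈ 3.9127.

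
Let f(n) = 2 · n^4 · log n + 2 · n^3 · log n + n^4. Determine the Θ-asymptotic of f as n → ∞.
f(n) ∈ Θ(n^4 · log n)

Compare the terms by growth order. For large n, n^a · (log n)^b dominates n^a' · (log n)^b' iff a > a', or (a = a' and b > b'). Ranking the 3 terms shows the dominant one is 2 · n^4 · log n. Hence f(n) ∈ Θ(n^4 · log n).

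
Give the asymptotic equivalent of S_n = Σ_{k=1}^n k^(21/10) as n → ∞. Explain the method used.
S_n ~ (10/31) · n^(31/10)

Integral comparison: Σ_{k=1}^n k^(21/10) = ∫_0^n x^(21/10) dx + O(n^(21/10)). The integral is n^(1 + 21/10) / (1 + 21/10) = n^((21+10)/10) / ((21+10)/10) = (10/31) · n^(31/10).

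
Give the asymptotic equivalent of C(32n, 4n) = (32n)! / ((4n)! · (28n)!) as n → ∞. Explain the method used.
C(32n, 4n) ~ (16777216/823543)^(4n) · sqrt(4/(7π·4n))

Write N = 4n. Apply Stirling to each factorial:
  (8N)! ~ sqrt(2π·8N) · (8N/e)^(8N),
  N! ~ sqrt(2π N) · (N/e)^N,
  (7N)! ~ sqrt(2π·7N) · (7N/e)^(7N).
The exponential factors combine to (8N)^(8N) / (N^N · (7N)^(7N)) = 8^(8N)/7^(7N) = (8^8/7^7)^N = (16777216/823543)^N.
The square-root prefactors combine to sqrt(2π·8N) / (sqrt(2π N)·sqrt(2π·7N)) = sqrt(8 / (2π·7·N)) = sqrt(4/(7π·4n)).
Substituting N = 4n: C(32n, 4n) ~ (16777216/823543)^(4n) · sqrt(4/(7π·4n)).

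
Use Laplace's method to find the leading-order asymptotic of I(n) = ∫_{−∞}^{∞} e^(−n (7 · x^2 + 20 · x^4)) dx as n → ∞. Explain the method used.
I(n) ~ sqrt(π/(7n))

φ(x) = 7 · x^2 + 20 · x^4 has its unique global minimum at x* = 0 (since φ'(x) = 14x + 80x^3 = 0 only at x = 0 for real x with both coefficients positive, and φ → ∞ as |x| → ∞). At x* = 0, φ(0) = 0 and φ''(0) = 14. Laplace's method then gives
  I(n) ~ sqrt(2π / (n · φ''(0))) · e^(−n φ(0)) = sqrt(2π / (14n)) = sqrt(π/(7n)).
The 20 · x^4 term contributes only at subleading order (an O(1/n) relative correction).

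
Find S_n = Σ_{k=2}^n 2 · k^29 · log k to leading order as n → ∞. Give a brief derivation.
S_n ~ n^30 log n / 15 − n^30 / 450

By integral comparison, S_n = ∫_1^n 2 · x^29 · log x dx + O(n^29 · log n). For the integral, ∫ x^29 log x dx = n^30 log n / 30 − n^30/900 (integration by parts). Hence S_n ~ n^30 log n / 15 − n^30 / 450.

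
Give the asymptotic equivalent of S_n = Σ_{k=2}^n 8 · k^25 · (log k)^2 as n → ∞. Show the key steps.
S_n ~ 4 · n^26 · (log n)^2 / 13

By integral comparison, S_n = ∫_1^n 8 · x^25 · (log x)^2 dx + O(n^25 · (log n)^2). For the integral, the leading term of ∫_1^n x^25 (log x)^2 dx is n^26/26 · (log n)^2 (by repeated integration by parts; each step lowers the log-exponent and produces a relatively O(1/log n) correction). Hence S_n ~ 4 · n^26 · (log n)^2 / 13.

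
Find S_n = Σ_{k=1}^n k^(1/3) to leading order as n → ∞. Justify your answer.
S_n ~ (3/4) · n^(4/3)

Integral comparison: Σ_{k=1}^n k^(1/3) = ∫_0^n x^(1/3) dx + O(n^(1/3)). The integral is n^(1 + 1/3) / (1 + 1/3) = n^((1+3)/3) / ((1+3)/3) = (3/4) · n^(4/3).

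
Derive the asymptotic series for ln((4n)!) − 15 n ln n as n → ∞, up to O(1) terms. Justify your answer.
ln((4n)!) − 15 n ln n = −11 n ln n + 4(ln 4 − 1) n + (1/2) ln(2π·4n) + O(1/n)

Stirling: ln((4n)!) = 4n ln(4n) − 4n + (1/2) ln(2π·4n) + O(1/n).
Expand 4n ln(4n) = 4n (ln n + ln 4) = 4n ln n + 4n ln 4.
Subtract 15n ln n: leading term is (4 − 15) n ln n = −11 n ln n. The next term is 4n ln 4 − 4n = 4(ln 4 − 1) n. Then the (1/2) ln(2π·4n) correction.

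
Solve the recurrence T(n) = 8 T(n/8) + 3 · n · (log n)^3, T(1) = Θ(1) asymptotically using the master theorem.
T(n) = Θ(n · (log n)^4)

Here log_8 8 = 1 and f(n) = 3 · n · (log n)^3 = Θ(n^(log_8 8) · (log n)^3). This is the extended Case 2 of the master theorem (f matches the critical exponent up to log factors), giving T(n) = Θ(n^(log_8 8) · (log n)^(3+1)) = Θ(n · (log n)^4).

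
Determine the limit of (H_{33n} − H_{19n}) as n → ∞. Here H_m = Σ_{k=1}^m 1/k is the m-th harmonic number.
lim = ln(33/19)

Euler-Maclaurin gives H_m = ln m + γ + 1/(2m) + O(1/m^2). The γ and O(1/m) terms cancel in the difference:
  H_{33n} − H_{19n} = ln(33n) − ln(19n) + O(1/n) = ln(33/19) + O(1/n).
Hence the limit is ln(33/19).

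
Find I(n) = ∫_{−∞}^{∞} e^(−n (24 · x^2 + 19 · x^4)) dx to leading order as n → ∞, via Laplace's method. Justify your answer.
I(n) ~ sqrt(π/(24n))

φ(x) = 24 · x^2 + 19 · x^4 has its unique global minimum at x* = 0 (since φ'(x) = 48x + 76x^3 = 0 only at x = 0 for real x with both coefficients positive, and φ → ∞ as |x| → ∞). At x* = 0, φ(0) = 0 and φ''(0) = 48. Laplace's method then gives
  I(n) ~ sqrt(2π / (n · φ''(0))) · e^(−n φ(0)) = sqrt(2π / (48n)) = sqrt(π/(24n)).
The 19 · x^4 term contributes only at subleading order (an O(1/n) relative correction).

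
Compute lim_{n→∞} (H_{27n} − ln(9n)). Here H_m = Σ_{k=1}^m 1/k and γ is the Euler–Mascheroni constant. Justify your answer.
lim = ln 3 + γ

By Euler-Maclaurin, H_m = ln m + γ + O(1/m). So
  H_{27n} − ln(9n) = ln(27n) + γ − ln(9n) + O(1/n)
                       = ln(27/9) + γ + O(1/n).
Hence the limit is ln(27/9) + γ (= ln 3).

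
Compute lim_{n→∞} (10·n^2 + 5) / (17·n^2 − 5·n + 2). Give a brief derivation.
lim = 10/17

For large n the leading n^2 terms dominate both numerator and denominator. Dividing top and bottom by n^2, every other term tends to 0, leaving 10/17.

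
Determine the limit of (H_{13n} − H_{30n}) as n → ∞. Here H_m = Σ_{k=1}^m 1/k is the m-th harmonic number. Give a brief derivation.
lim = ln(13/30)

Euler-Maclaurin gives H_m = ln m + γ + 1/(2m) + O(1/m^2). The γ and O(1/m) terms cancel in the difference:
  H_{13n} − H_{30n} = ln(13n) − ln(30n) + O(1/n) = ln(13/30) + O(1/n).
Hence the limit is ln(13/30).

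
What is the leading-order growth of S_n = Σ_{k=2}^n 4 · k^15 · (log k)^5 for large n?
S_n ~ n^16 · (log n)^5 / 4

By integral comparison, S_n = ∫_1^n 4 · x^15 · (log x)^5 dx + O(n^15 · (log n)^5). For the integral, the leading term of ∫_1^n x^15 (log x)^5 dx is n^16/16 · (log n)^5 (by repeated integration by parts; each step lowers the log-exponent and produces a relatively O(1/log n) correction). Hence S_n ~ n^16 · (log n)^5 / 4.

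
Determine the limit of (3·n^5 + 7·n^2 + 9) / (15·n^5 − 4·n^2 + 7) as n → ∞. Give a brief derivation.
lim = 3/15 = 1/5

For large n the leading n^5 terms dominate both numerator and denominator. Dividing top and bottom by n^5, every other term tends to 0, leaving 3/15 = 1/5.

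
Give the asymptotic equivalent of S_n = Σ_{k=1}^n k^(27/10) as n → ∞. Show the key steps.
S_n ~ (10/37) · n^(37/10)

Integral comparison: Σ_{k=1}^n k^(27/10) = ∫_0^n x^(27/10) dx + O(n^(27/10)). The integral is n^(1 + 27/10) / (1 + 27/10) = n^((27+10)/10) / ((27+10)/10) = (10/37) · n^(37/10).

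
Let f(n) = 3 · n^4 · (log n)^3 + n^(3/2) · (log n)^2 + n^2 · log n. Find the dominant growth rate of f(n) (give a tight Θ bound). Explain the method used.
f(n) ∈ Θ(n^4 · (log n)^3)

Compare the terms by growth order. For large n, n^a · (log n)^b dominates n^a' · (log n)^b' iff a > a', or (a = a' and b > b'). Ranking the 3 terms shows the dominant one is 3 · n^4 · (log n)^3. Hence f(n) ∈ Θ(n^4 · (log n)^3).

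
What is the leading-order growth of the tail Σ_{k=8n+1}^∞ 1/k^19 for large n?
Σ_{k>8n} 1/k^19 ~ 1/(18 · (8n)^18)

Compare to the integral: ∫_{8n}^∞ x^(−19) dx = [−x^(−18)/18]_{8n}^∞ = 1/((19−1)·(8n)^18). Euler-Maclaurin then gives
  Σ_{k>8n} 1/k^19 = ∫_{8n}^∞ dx/x^19 − 1/(2·(8n)^19) + O(1/(8n)^20).
(Equivalently this is ζ(19) − Σ_{k≤8n} 1/k^19.)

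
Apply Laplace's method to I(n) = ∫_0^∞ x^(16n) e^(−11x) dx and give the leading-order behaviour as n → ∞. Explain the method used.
I(n) ~ (sqrt(2π·16n) / 11) · (16n/(11e))^(16n)

Write the integrand as exp(16n ln x − 11x) and set f(x) = 16n ln x − 11x. Then f'(x) = 16n/x − 11 = 0 at x* = 16n/11, and f''(x*) = −16n/x*^2 = −11^2/(16n). Laplace's method (interior maximum) gives
  I(n) ~ e^(f(x*)) · sqrt(2π / |f''(x*)|)
        = exp(16n ln(16n/11) − 16n) · sqrt(2π · 16n / 11^2)
        = (16n/11)^(16n) e^(−16n) · sqrt(2π·16n) / 11
        = (sqrt(2π·16n) / 11) · (16n/(11e))^(16n).
This matches Γ(16n+1)/11^(16n+1) with Stirling applied to Γ.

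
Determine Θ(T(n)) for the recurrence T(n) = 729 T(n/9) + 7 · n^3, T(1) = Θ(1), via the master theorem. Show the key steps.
T(n) = Θ(n^3 log n)

log_9 729 = 3, and f(n) = 7 · n^3 = Θ(n^(log_9 729)). This is Case 2 of the master theorem: T(n) = Θ(f(n) · log n) = Θ(n^3 log n).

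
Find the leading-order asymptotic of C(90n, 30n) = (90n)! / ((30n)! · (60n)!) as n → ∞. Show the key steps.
C(90n, 30n) ~ (27/4)^(30n) · sqrt(3/(4π·30n))

Write N = 30n. Apply Stirling to each factorial:
  (3N)! ~ sqrt(2π·3N) · (3N/e)^(3N),
  N! ~ sqrt(2π N) · (N/e)^N,
  (2N)! ~ sqrt(2π·2N) · (2N/e)^(2N).
The exponential factors combine to (3N)^(3N) / (N^N · (2N)^(2N)) = 3^(3N)/2^(2N) = (3^3/2^2)^N = (27/4)^N.
The square-root prefactors combine to sqrt(2π·3N) / (sqrt(2π N)·sqrt(2π·2N)) = sqrt(3 / (2π·2·N)) = sqrt(3/(4π·30n)).
Substituting N = 30n: C(90n, 30n) ~ (27/4)^(30n) · sqrt(3/(4π·30n)).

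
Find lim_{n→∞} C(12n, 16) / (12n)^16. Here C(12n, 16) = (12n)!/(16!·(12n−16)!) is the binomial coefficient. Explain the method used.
lim = 1/16! = 1/20922789888000

With N = 12n → ∞: C(N, 16) / N^16 = [N(N−1)…(N−15)] / (16! · N^16) = (1/16!) · 1 · (1 − 1/(12n)) · … · (1 − 15/(12n)). Each factor → 1 as N → ∞, so the limit is 1/16! = 1/20922789888000.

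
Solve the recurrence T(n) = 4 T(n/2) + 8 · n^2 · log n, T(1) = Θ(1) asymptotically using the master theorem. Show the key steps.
T(n) = Θ(n^2 · (log n)^2)

Here log_2 4 = 2 and f(n) = 8 · n^2 · log n = Θ(n^(log_2 4) · (log n)^1). This is the extended Case 2 of the master theorem (f matches the critical exponent up to log factors), giving T(n) = Θ(n^(log_2 4) · (log n)^(1+1)) = Θ(n^2 · (log n)^2).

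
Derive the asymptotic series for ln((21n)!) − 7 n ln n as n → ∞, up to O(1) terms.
ln((21n)!) − 7 n ln n = 14 n ln n + 21(ln 21 − 1) n + (1/2) ln(2π·21n) + O(1/n)

Stirling: ln((21n)!) = 21n ln(21n) − 21n + (1/2) ln(2π·21n) + O(1/n).
Expand 21n ln(21n) = 21n (ln n + ln 21) = 21n ln n + 21n ln 21.
Subtract 7n ln n: leading term is (21 − 7) n ln n = 14 n ln n. The next term is 21n ln 21 − 21n = 21(ln 21 − 1) n. Then the (1/2) ln(2π·21n) correction.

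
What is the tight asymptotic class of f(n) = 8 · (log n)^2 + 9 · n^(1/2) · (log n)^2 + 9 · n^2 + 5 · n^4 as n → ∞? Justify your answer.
f(n) ∈ Θ(n^4)

Compare the terms by growth order. For large n, n^a · (log n)^b dominates n^a' · (log n)^b' iff a > a', or (a = a' and b > b'). Ranking the 4 terms shows the dominant one is 5 · n^4. Hence f(n) ∈ Θ(n^4).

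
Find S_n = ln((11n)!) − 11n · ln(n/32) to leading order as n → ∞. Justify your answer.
S_n ~ 11n · (ln 352 − 1) + O(ln n)

Stirling: ln((11n)!) = 11n ln(11n) − 11n + O(ln n).
  S_n = 11n ln(11n) − 11n − 11n ln(n/32) + O(ln n)
      = 11n ln(11n) − 11n ln n + 11n ln 32 − 11n + O(ln n)
      = 11n ln 11 + 11n ln 32 − 11n + O(ln n)
      = 11n (ln 352 − 1) + O(ln n).
Numerically ln(352) − 1 ≈ 4.8636.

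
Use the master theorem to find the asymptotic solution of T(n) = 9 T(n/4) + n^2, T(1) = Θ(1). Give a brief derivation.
T(n) = Θ(n^2)

log_4 9 ≈ 1.585. f(n) = n^2 dominates n^(log_4 9) since 2 > 1.585, and the regularity condition a·f(n/b) = 9·(n/4)^2 = (9/16)·n^2 ≤ c·f(n) holds with c = 9/16 ≈ 0.562 < 1. So this is Case 3: T(n) = Θ(f(n)) = Θ(n^2).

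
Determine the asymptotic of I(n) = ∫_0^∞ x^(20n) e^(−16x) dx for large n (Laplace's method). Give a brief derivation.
I(n) ~ (sqrt(2π·20n) / 16) · (20n/(16e))^(20n)

Write the integrand as exp(20n ln x − 16x) and set f(x) = 20n ln x − 16x. Then f'(x) = 20n/x − 16 = 0 at x* = 20n/16, and f''(x*) = −20n/x*^2 = −16^2/(20n). Laplace's method (interior maximum) gives
  I(n) ~ e^(f(x*)) · sqrt(2π / |f''(x*)|)
        = exp(20n ln(20n/16) − 20n) · sqrt(2π · 20n / 16^2)
        = (20n/16)^(20n) e^(−20n) · sqrt(2π·20n) / 16
        = (sqrt(2π·20n) / 16) · (20n/(16e))^(20n).
This matches Γ(20n+1)/16^(20n+1) with Stirling applied to Γ.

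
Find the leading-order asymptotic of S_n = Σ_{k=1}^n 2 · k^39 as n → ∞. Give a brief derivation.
S_n ~ n^40 / 20

By integral comparison (Euler-Maclaurin), Σ_{k=1}^n 2 · k^39 = 2 · ∫_0^n x^39 dx + O(n^39) = 2 · n^40/40 = n^40 / 20 + O(n^39). (Equivalently, Faulhaber's formula gives the same leading term.)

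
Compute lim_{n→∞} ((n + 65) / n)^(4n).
lim = e^260

Rewrite as (1 + 65/n)^(4n). By the standard limit (1 + x/n)^n → e^x, we have (1 + 65/n)^n → e^65, and raising to the 4th power gives e^260.
More precisely, ln[(1 + 65/n)^(4n)] = 4n · ln(1 + 65/n) = 4n · (65/n + O(1/n^2)) = 260 + O(1/n) → 260.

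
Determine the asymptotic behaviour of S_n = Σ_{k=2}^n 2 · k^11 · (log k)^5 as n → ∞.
S_n ~ n^12 · (log n)^5 / 6

By integral comparison, S_n = ∫_1^n 2 · x^11 · (log x)^5 dx + O(n^11 · (log n)^5). For the integral, the leading term of ∫_1^n x^11 (log x)^5 dx is n^12/12 · (log n)^5 (by repeated integration by parts; each step lowers the log-exponent and produces a relatively O(1/log n) correction). Hence S_n ~ n^12 · (log n)^5 / 6.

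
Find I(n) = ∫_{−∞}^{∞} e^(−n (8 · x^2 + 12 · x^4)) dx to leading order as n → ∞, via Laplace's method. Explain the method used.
I(n) ~ sqrt(π/(8n))

φ(x) = 8 · x^2 + 12 · x^4 has its unique global minimum at x* = 0 (since φ'(x) = 16x + 48x^3 = 0 only at x = 0 for real x with both coefficients positive, and φ → ∞ as |x| → ∞). At x* = 0, φ(0) = 0 and φ''(0) = 16. Laplace's method then gives
  I(n) ~ sqrt(2π / (n · φ''(0))) · e^(−n φ(0)) = sqrt(2π / (16n)) = sqrt(π/(8n)).
The 12 · x^4 term contributes only at subleading order (an O(1/n) relative correction).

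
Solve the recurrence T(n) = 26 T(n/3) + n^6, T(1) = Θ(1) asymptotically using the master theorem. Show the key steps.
T(n) = Θ(n^6)

log_3 26 ≈ 2.966. f(n) = n^6 dominates n^(log_3 26) since 6 > 2.966, and the regularity condition a·f(n/b) = 26·(n/3)^6 = (26/729)·n^6 ≤ c·f(n) holds with c = 26/729 ≈ 0.0357 < 1. So this is Case 3: T(n) = Θ(f(n)) = Θ(n^6).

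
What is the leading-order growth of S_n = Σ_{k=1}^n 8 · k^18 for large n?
S_n ~ 8 · n^19 / 19

By integral comparison (Euler-Maclaurin), Σ_{k=1}^n 8 · k^18 = 8 · ∫_0^n x^18 dx + O(n^18) = 8 · n^19/19 + O(n^18). (Equivalently, Faulhaber's formula gives the same leading term.)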